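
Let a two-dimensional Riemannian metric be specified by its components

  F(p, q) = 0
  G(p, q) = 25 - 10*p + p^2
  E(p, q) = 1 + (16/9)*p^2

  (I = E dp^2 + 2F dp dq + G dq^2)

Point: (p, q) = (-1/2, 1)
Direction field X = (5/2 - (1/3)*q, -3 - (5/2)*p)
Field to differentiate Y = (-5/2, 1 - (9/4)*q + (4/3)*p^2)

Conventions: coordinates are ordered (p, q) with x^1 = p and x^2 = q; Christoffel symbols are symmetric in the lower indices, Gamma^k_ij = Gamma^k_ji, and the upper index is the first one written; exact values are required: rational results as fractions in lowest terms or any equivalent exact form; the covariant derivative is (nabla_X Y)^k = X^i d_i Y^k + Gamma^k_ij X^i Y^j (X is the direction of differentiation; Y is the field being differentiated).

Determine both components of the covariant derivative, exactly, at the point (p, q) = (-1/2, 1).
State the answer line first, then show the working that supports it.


Answer: (nabla_X Y)^p = 11783/1248, (nabla_X Y)^q = 973/1584

E = 13/9, F = 0, G = 121/4 at the point
E_p = -16/9, E_q = 0, F_p = 0, F_q = 0, G_p = -11, G_q = 0
EG - F^2 = 1573/36;  g^inv = (36/1573) * [[121/4, 0], [0, 13/9]]
first-kind symbols [ij,l] = (1/2)(d_i g_jl + d_j g_il - d_l g_ij): [pp,p] = E_p/2 = -8/9, [pp,q] = F_p - E_q/2 = 0, [pq,p] = E_q/2 = 0, [pq,q] = G_p/2 = -11/2, [qq,p] = F_q - G_p/2 = 11/2, [qq,q] = G_q/2 = 0
Gamma^p_ij = (G*[ij,p] - F*[ij,q])/(EG - F^2), Gamma^q_ij = (E*[ij,q] - F*[ij,p])/(EG - F^2)
Gamma_ppp = -8/13, Gamma_ppq = 0, Gamma_pqq = 99/26, Gamma_qpp = 0, Gamma_qpq = -2/11, Gamma_qqq = 0
X = (13/6, -7/4), Y = (-5/2, -11/12) at the point


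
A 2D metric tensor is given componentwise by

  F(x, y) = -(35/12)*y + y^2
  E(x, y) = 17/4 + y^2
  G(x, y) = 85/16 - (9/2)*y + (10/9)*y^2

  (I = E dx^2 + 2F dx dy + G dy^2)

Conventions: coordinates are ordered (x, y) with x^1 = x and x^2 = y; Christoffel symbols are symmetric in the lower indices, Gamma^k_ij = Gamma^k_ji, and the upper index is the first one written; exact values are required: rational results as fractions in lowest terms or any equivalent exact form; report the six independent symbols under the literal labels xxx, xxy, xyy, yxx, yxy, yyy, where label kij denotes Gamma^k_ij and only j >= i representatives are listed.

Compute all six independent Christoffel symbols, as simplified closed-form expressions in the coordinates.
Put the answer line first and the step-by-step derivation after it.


Answer: Gamma_xxx = (576*y^3 - 1680*y^2)/(64*y^4 + 768*y^3 + 880*y^2 - 11016*y + 13005), Gamma_xxy = (640*y^3 - 2592*y^2 + 3060*y)/(64*y^4 + 768*y^3 + 880*y^2 - 11016*y + 13005), Gamma_xyy = (640*y^3 - 3888*y^2 + 9900*y - 8925)/(64*y^4 + 768*y^3 + 880*y^2 - 11016*y + 13005), Gamma_yxx = (-576*y^3 - 2448*y)/(64*y^4 + 768*y^3 + 880*y^2 - 11016*y + 13005), Gamma_yxy = (-576*y^3 + 1680*y^2)/(64*y^4 + 768*y^3 + 880*y^2 - 11016*y + 13005), Gamma_yyy = (-512*y^3 + 3744*y^2 - 2180*y - 5508)/(64*y^4 + 768*y^3 + 880*y^2 - 11016*y + 13005)

E = 17/4 + y^2; F = -(35/12)*y + y^2; G = 85/16 - (9/2)*y + (10/9)*y^2
Gamma^k_ij = (1/2) g^{kl} (d_i g_jl + d_j g_il - d_l g_ij), with g^inv = (1/(EG-F^2)) [[G, -F], [-F, E]]
first partials: E_x = 0, E_y = 2*y, F_x = 0, F_y = -35/12 + 2*y, G_x = 0, G_y = -9/2 + (20/9)*y
D = EG - F^2 = 1445/64 - (153/8)*y + (55/36)*y^2 + (4/3)*y^3 + (1/9)*y^4
expanded: Gamma^x_xx = (G E_x - 2F F_x + F E_y)/(2D), Gamma^x_xy = (G E_y - F G_x)/(2D), Gamma^x_yy = (2G F_y - G G_x - F G_y)/(2D), Gamma^y_xx = (2E F_x - E E_y - F E_x)/(2D), Gamma^y_xy = (E G_x - F E_y)/(2D), Gamma^y_yy = (E G_y - 2F F_y + F G_x)/(2D); substitute and cancel common factors


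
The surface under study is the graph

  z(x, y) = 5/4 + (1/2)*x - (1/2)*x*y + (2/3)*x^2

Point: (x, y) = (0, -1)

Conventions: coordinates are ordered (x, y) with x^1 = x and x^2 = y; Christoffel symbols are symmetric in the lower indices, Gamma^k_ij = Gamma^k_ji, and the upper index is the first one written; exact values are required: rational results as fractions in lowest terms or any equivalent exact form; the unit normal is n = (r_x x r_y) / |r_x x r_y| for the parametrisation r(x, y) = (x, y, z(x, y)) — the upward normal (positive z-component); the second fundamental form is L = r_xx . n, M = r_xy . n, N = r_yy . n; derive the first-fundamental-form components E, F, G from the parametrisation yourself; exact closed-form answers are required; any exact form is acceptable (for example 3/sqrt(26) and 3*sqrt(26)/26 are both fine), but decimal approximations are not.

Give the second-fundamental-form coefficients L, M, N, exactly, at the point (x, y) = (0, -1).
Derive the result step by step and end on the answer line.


z_x = 1, z_y = 0, z_xx = 4/3, z_xy = -1/2, z_yy = 0
E = 2, F = 0, G = 1; answer radicand W^2 = 2
unnormalised second-form numerators: l = 4/3, m = -1/2, n = 0; L = l/sqrt(2), and similarly M = m/sqrt(W^2), N = n/sqrt(W^2)

Answer: L = 2*sqrt(2)/3, M = -sqrt(2)/4, N = 0


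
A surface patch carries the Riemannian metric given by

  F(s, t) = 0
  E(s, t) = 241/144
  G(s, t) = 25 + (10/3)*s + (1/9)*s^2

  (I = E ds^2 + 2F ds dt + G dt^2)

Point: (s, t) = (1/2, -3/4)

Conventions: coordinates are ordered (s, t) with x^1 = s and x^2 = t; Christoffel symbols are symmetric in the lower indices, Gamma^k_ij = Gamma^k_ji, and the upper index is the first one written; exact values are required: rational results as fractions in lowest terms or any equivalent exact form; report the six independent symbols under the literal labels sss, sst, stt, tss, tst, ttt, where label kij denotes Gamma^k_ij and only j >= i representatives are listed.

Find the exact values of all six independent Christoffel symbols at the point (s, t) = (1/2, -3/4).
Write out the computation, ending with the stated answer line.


E = 241/144, F = 0, G = 961/36 at the point
E_s = 0, E_t = 0, F_s = 0, F_t = 0, G_s = 31/9, G_t = 0
EG - F^2 = 231601/5184;  g^inv = (5184/231601) * [[961/36, 0], [0, 241/144]]
first-kind symbols [ij,l] = (1/2)(d_i g_jl + d_j g_il - d_l g_ij): [ss,s] = E_s/2 = 0, [ss,t] = F_s - E_t/2 = 0, [st,s] = E_t/2 = 0, [st,t] = G_s/2 = 31/18, [tt,s] = F_t - G_s/2 = -31/18, [tt,t] = G_t/2 = 0
Gamma^s_ij = (G*[ij,s] - F*[ij,t])/(EG - F^2), Gamma^t_ij = (E*[ij,t] - F*[ij,s])/(EG - F^2)

Answer: Gamma_sss = 0, Gamma_sst = 0, Gamma_stt = -248/241, Gamma_tss = 0, Gamma_tst = 2/31, Gamma_ttt = 0


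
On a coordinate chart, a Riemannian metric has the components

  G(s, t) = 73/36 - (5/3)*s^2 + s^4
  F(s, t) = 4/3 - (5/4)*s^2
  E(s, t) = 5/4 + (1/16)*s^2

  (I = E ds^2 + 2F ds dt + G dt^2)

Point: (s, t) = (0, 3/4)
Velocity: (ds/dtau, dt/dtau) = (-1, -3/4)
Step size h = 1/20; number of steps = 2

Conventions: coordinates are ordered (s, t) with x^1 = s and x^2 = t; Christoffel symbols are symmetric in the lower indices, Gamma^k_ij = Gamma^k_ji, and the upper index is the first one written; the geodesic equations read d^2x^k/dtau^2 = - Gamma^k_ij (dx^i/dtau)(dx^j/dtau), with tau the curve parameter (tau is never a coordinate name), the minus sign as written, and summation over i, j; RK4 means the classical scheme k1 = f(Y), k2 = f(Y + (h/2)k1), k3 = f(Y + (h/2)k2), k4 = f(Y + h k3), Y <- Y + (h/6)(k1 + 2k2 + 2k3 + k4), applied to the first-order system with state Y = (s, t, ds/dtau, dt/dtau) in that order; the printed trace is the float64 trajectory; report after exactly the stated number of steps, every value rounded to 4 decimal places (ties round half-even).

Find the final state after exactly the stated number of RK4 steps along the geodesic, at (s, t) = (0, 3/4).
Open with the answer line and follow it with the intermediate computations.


Answer: s = -0.0981, t = 0.6734, ds/dtau = -0.9444, dt/dtau = -0.7984

f(Y) = (ds/dtau, dt/dtau, -Gamma^s_ij Y'^i Y'^j, -Gamma^t_ij Y'^i Y'^j) with the Gammas evaluated at the stage position; h = 0.050000; intermediate values shown to 6 dp
step 0: s = 0.0000, t = 0.7500, ds/dtau = -1.0000, dt/dtau = -0.7500
step 1:
  k1: at (s, t) = (0.000000, 0.750000), (ds/dtau, dt/dtau) = (-1.000000, -0.750000); Gamma_sss = 0.000000, Gamma_sst = 0.000000, Gamma_stt = 0.000000, Gamma_tss = 0.000000, Gamma_tst = 0.000000, Gamma_ttt = 0.000000; k1 = (-1.000000, -0.750000, 0.000000, 0.000000)
  k2: at (s, t) = (-0.025000, 0.731250), (ds/dtau, dt/dtau) = (-1.000000, -0.750000); Gamma_sss = -0.114081, Gamma_sst = -0.073213, Gamma_stt = -0.111353, Gamma_tss = 0.105845, Gamma_tst = 0.068680, Gamma_ttt = 0.073213; k2 = (-1.000000, -0.750000, 0.286537, -0.250047)
  k3: at (s, t) = (-0.025000, 0.731250), (ds/dtau, dt/dtau) = (-0.992837, -0.756251); Gamma_sss = -0.114081, Gamma_sst = -0.073213, Gamma_stt = -0.111353, Gamma_tss = 0.105845, Gamma_tst = 0.068680, Gamma_ttt = 0.073213; k3 = (-0.992837, -0.756251, 0.286079, -0.249340)
  k4: at (s, t) = (-0.049642, 0.712187), (ds/dtau, dt/dtau) = (-0.985696, -0.762467); Gamma_sss = -0.225386, Gamma_sst = -0.144324, Gamma_stt = -0.219557, Gamma_tss = 0.209483, Gamma_tst = 0.135634, Gamma_ttt = 0.144324; k4 = (-0.985696, -0.762467, 0.563562, -0.491311)
  Y <- Y + (h/6)(k1 + 2k2 + 2k3 + k4): s = -0.0498, t = 0.7123, ds/dtau = -0.9858, dt/dtau = -0.7624
step 2:
  k1: at (s, t) = (-0.049761, 0.712292), (ds/dtau, dt/dtau) = (-0.985760, -0.762417); Gamma_sss = -0.225922, Gamma_sst = -0.144665, Gamma_stt = -0.220076, Gamma_tss = 0.209983, Gamma_tst = 0.135956, Gamma_ttt = 0.144665; k1 = (-0.985760, -0.762417, 0.564909, -0.492495)
  k2: at (s, t) = (-0.074405, 0.693231), (ds/dtau, dt/dtau) = (-0.971637, -0.774730); Gamma_sss = -0.334990, Gamma_sst = -0.213712, Gamma_stt = -0.325235, Gamma_tss = 0.312273, Gamma_tst = 0.201456, Gamma_ttt = 0.213712; k2 = (-0.971637, -0.774730, 0.833211, -0.726377)
  k3: at (s, t) = (-0.074052, 0.692924), (ds/dtau, dt/dtau) = (-0.964930, -0.780577); Gamma_sss = -0.333448, Gamma_sst = -0.212742, Gamma_stt = -0.323756, Gamma_tss = 0.310820, Gamma_tst = 0.200531, Gamma_ttt = 0.212742; k3 = (-0.964930, -0.780577, 0.828210, -0.721106)
  k4: at (s, t) = (-0.098008, 0.673263), (ds/dtau, dt/dtau) = (-0.944350, -0.798473); Gamma_sss = -0.436387, Gamma_sst = -0.277026, Gamma_stt = -0.421802, Gamma_tss = 0.408393, Gamma_tst = 0.262198, Gamma_ttt = 0.277026; k4 = (-0.944350, -0.798473, 1.075867, -0.936237)
  Y <- Y + (h/6)(k1 + 2k2 + 2k3 + k4): s = -0.0981, t = 0.6734, ds/dtau = -0.9444, dt/dtau = -0.7984


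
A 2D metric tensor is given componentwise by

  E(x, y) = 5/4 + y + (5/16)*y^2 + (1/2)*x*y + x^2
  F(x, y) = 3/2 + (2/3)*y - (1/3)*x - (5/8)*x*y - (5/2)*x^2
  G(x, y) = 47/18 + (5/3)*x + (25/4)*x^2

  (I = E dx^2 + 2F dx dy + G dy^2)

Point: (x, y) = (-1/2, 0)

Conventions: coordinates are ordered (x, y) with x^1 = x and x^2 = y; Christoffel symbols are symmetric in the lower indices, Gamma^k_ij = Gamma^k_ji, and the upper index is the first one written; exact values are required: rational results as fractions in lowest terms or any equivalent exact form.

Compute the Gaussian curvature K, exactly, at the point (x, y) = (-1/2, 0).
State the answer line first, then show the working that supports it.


Answer: K = -16236/38437

E = 3/2, F = 25/24, G = 481/144, EG - F^2 = 2261/576 at the point
E_x = -1, E_y = 3/4, F_x = 13/6, F_y = 47/48, G_x = -55/12, G_y = 0
E_yy = 5/8, F_xy = -5/8, G_xx = 25/2
Evaluate Brioschi's two determinant matrices M1, M2 and divide by (EG - F^2)^2.
M1 = [[-E_yy/2 + F_xy - G_xx/2, E_x/2, F_x - E_y/2], [F_y - G_x/2, E, F], [G_y/2, F, G]] = [[-115/16, -1/2, 43/24], [157/48, 3/2, 25/24], [0, 25/24, 481/144]]; det M1 = -38353/2304
M2 = [[0, E_y/2, G_x/2], [E_y/2, E, F], [G_x/2, F, G]] = [[0, 3/8, -55/24], [3/8, 3/2, 25/24], [-55/24, 25/24, 481/144]]; det M2 = -10381/1024
det M1 - det M2 = -59983/9216; K = -59983/9216 / (2261/576)^2 = -16236/38437


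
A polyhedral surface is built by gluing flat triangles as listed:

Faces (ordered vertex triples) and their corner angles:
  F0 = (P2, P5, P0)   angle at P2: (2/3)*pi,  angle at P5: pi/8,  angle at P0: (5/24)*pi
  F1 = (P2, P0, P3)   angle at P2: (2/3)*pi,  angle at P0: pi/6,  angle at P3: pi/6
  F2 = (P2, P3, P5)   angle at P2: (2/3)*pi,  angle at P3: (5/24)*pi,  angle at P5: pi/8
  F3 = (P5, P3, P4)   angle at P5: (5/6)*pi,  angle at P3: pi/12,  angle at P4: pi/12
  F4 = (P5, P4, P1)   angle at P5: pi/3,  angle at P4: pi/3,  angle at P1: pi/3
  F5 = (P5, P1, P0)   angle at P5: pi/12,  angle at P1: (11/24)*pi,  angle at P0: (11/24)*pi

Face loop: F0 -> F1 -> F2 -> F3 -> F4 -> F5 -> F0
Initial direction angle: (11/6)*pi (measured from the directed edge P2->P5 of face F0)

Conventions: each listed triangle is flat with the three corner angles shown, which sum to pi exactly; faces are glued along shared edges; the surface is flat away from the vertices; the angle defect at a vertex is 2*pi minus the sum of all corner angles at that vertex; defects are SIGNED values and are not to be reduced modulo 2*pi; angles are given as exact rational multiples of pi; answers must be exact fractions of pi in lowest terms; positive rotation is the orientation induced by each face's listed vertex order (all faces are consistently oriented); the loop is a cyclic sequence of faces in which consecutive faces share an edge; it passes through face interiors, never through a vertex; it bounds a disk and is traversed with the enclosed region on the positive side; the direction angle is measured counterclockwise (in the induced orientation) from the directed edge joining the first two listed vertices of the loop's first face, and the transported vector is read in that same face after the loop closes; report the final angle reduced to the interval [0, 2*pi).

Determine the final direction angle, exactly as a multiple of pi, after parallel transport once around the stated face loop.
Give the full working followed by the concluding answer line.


enclosed vertex P2: corner angles sum to 2*pi, defect = 2*pi - 2*pi = 0
enclosed vertex P5: corner angles sum to (3/2)*pi, defect = 2*pi - (3/2)*pi = pi/2
by Gauss-Bonnet the loop rotates the vector by the enclosed defect sum (positive orientation, mod 2*pi)
final angle = (11/6)*pi + pi/2 = pi/3 (mod 2*pi)

Answer: final direction angle = pi/3


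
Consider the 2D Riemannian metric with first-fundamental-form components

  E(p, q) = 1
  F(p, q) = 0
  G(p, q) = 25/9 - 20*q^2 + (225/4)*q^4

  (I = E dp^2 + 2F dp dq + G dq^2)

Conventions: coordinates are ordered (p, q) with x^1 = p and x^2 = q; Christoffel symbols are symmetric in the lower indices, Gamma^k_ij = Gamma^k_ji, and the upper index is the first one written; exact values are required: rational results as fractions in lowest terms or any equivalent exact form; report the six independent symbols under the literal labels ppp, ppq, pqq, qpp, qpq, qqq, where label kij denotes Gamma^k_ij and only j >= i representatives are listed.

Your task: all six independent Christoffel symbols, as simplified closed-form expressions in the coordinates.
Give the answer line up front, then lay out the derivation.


Answer: Gamma_ppp = 0, Gamma_ppq = 0, Gamma_pqq = 0, Gamma_qpp = 0, Gamma_qpq = 0, Gamma_qqq = (810*q^3 - 144*q)/(405*q^4 - 144*q^2 + 20)

E = 1; F = 0; G = 25/9 - 20*q^2 + (225/4)*q^4
Gamma^k_ij = (1/2) g^{kl} (d_i g_jl + d_j g_il - d_l g_ij), with g^inv = (1/(EG-F^2)) [[G, -F], [-F, E]]
first partials: E_p = 0, E_q = 0, F_p = 0, F_q = 0, G_p = 0, G_q = -40*q + 225*q^3
D = EG - F^2 = 25/9 - 20*q^2 + (225/4)*q^4
expanded: Gamma^p_pp = (G E_p - 2F F_p + F E_q)/(2D), Gamma^p_pq = (G E_q - F G_p)/(2D), Gamma^p_qq = (2G F_q - G G_p - F G_q)/(2D), Gamma^q_pp = (2E F_p - E E_q - F E_p)/(2D), Gamma^q_pq = (E G_p - F E_q)/(2D), Gamma^q_qq = (E G_q - 2F F_q + F G_p)/(2D); substitute and cancel common factors


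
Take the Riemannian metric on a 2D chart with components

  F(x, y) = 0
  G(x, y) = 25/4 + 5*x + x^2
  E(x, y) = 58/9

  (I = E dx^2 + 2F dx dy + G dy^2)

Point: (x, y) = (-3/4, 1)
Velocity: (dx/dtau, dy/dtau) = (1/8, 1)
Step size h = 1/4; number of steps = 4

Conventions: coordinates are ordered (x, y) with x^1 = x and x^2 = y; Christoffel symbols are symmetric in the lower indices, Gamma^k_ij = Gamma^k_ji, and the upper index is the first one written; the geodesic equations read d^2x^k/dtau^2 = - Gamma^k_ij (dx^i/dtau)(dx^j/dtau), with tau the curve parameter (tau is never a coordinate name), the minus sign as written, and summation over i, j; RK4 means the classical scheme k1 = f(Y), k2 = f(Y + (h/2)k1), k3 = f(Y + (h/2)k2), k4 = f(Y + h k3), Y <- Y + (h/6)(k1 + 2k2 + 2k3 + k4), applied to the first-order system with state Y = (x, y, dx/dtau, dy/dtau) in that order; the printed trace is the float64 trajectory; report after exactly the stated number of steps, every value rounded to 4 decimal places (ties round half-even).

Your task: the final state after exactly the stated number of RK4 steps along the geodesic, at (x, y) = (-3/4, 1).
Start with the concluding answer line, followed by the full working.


Answer: x = -0.5023, y = 1.8944, dx/dtau = 0.3552, dy/dtau = 0.7674

f(Y) = (dx/dtau, dy/dtau, -Gamma^x_ij Y'^i Y'^j, -Gamma^y_ij Y'^i Y'^j) with the Gammas evaluated at the stage position; h = 0.250000; intermediate values shown to 6 dp
step 0: x = -0.7500, y = 1.0000, dx/dtau = 0.1250, dy/dtau = 1.0000
step 1:
  k1: at (x, y) = (-0.750000, 1.000000), (dx/dtau, dy/dtau) = (0.125000, 1.000000); Gamma_xxx = 0.000000, Gamma_xxy = 0.000000, Gamma_xyy = -0.271552, Gamma_yxx = 0.000000, Gamma_yxy = 0.571429, Gamma_yyy = 0.000000; k1 = (0.125000, 1.000000, 0.271552, -0.142857)
  k2: at (x, y) = (-0.734375, 1.125000), (dx/dtau, dy/dtau) = (0.158944, 0.982143); Gamma_xxx = 0.000000, Gamma_xxy = 0.000000, Gamma_xyy = -0.273976, Gamma_yxx = 0.000000, Gamma_yxy = 0.566372, Gamma_yyy = 0.000000; k2 = (0.158944, 0.982143, 0.264279, -0.176828)
  k3: at (x, y) = (-0.730132, 1.122768), (dx/dtau, dy/dtau) = (0.158035, 0.977897); Gamma_xxx = 0.000000, Gamma_xxy = 0.000000, Gamma_xyy = -0.274635, Gamma_yxx = 0.000000, Gamma_yxy = 0.565014, Gamma_yyy = 0.000000; k3 = (0.158035, 0.977897, 0.262628, -0.174636)
  k4: at (x, y) = (-0.710491, 1.244474), (dx/dtau, dy/dtau) = (0.190657, 0.956341); Gamma_xxx = 0.000000, Gamma_xxy = 0.000000, Gamma_xyy = -0.277682, Gamma_yxx = 0.000000, Gamma_yxy = 0.558813, Gamma_yyy = 0.000000; k4 = (0.190657, 0.956341, 0.253965, -0.203780)
  Y <- Y + (h/6)(k1 + 2k2 + 2k3 + k4): x = -0.7104, y = 1.2449, dx/dtau = 0.1908, dy/dtau = 0.9563
step 2:
  k1: at (x, y) = (-0.710433, 1.244851), (dx/dtau, dy/dtau) = (0.190805, 0.956268); Gamma_xxx = 0.000000, Gamma_xxy = 0.000000, Gamma_xyy = -0.277691, Gamma_yxx = 0.000000, Gamma_yxy = 0.558794, Gamma_yyy = 0.000000; k1 = (0.190805, 0.956268, 0.253935, -0.203917)
  k2: at (x, y) = (-0.686582, 1.364384), (dx/dtau, dy/dtau) = (0.222547, 0.930779); Gamma_xxx = 0.000000, Gamma_xxy = 0.000000, Gamma_xyy = -0.281392, Gamma_yxx = 0.000000, Gamma_yxy = 0.551445, Gamma_yyy = 0.000000; k2 = (0.222547, 0.930779, 0.243784, -0.228455)
  k3: at (x, y) = (-0.682614, 1.361198), (dx/dtau, dy/dtau) = (0.221278, 0.927711); Gamma_xxx = 0.000000, Gamma_xxy = 0.000000, Gamma_xyy = -0.282008, Gamma_yxx = 0.000000, Gamma_yxy = 0.550241, Gamma_yyy = 0.000000; k3 = (0.221278, 0.927711, 0.242710, -0.225910)
  k4: at (x, y) = (-0.655113, 1.476779), (dx/dtau, dy/dtau) = (0.251483, 0.899791); Gamma_xxx = 0.000000, Gamma_xxy = 0.000000, Gamma_xyy = -0.286276, Gamma_yxx = 0.000000, Gamma_yxy = 0.542039, Gamma_yyy = 0.000000; k4 = (0.251483, 0.899791, 0.231775, -0.245307)
  Y <- Y + (h/6)(k1 + 2k2 + 2k3 + k4): x = -0.6550, y = 1.4771, dx/dtau = 0.2516, dy/dtau = 0.8997
step 3:
  k1: at (x, y) = (-0.655019, 1.477061), (dx/dtau, dy/dtau) = (0.251584, 0.899687); Gamma_xxx = 0.000000, Gamma_xxy = 0.000000, Gamma_xyy = -0.286290, Gamma_yxx = 0.000000, Gamma_yxy = 0.542011, Gamma_yyy = 0.000000; k1 = (0.251584, 0.899687, 0.231734, -0.245365)
  k2: at (x, y) = (-0.623571, 1.589522), (dx/dtau, dy/dtau) = (0.280551, 0.869016); Gamma_xxx = 0.000000, Gamma_xxy = 0.000000, Gamma_xyy = -0.291170, Gamma_yxx = 0.000000, Gamma_yxy = 0.532927, Gamma_yyy = 0.000000; k2 = (0.280551, 0.869016, 0.219888, -0.259859)
  k3: at (x, y) = (-0.619950, 1.585688), (dx/dtau, dy/dtau) = (0.279071, 0.867204); Gamma_xxx = 0.000000, Gamma_xxy = 0.000000, Gamma_xyy = -0.291732, Gamma_yxx = 0.000000, Gamma_yxy = 0.531901, Gamma_yyy = 0.000000; k3 = (0.279071, 0.867204, 0.219395, -0.257452)
  k4: at (x, y) = (-0.585251, 1.693862), (dx/dtau, dy/dtau) = (0.306433, 0.835324); Gamma_xxx = 0.000000, Gamma_xxy = 0.000000, Gamma_xyy = -0.297116, Gamma_yxx = 0.000000, Gamma_yxy = 0.522262, Gamma_yyy = 0.000000; k4 = (0.306433, 0.835324, 0.207318, -0.267368)
  Y <- Y + (h/6)(k1 + 2k2 + 2k3 + k4): x = -0.5851, y = 1.6940, dx/dtau = 0.3065, dy/dtau = 0.8352
step 4:
  k1: at (x, y) = (-0.585133, 1.694038), (dx/dtau, dy/dtau) = (0.306485, 0.835214); Gamma_xxx = 0.000000, Gamma_xxy = 0.000000, Gamma_xyy = -0.297135, Gamma_yxx = 0.000000, Gamma_yxy = 0.522229, Gamma_yyy = 0.000000; k1 = (0.306485, 0.835214, 0.207276, -0.267361)
  k2: at (x, y) = (-0.546822, 1.798440), (dx/dtau, dy/dtau) = (0.332395, 0.801793); Gamma_xxx = 0.000000, Gamma_xxy = 0.000000, Gamma_xyy = -0.303079, Gamma_yxx = 0.000000, Gamma_yxy = 0.511986, Gamma_yyy = 0.000000; k2 = (0.332395, 0.801793, 0.194841, -0.272901)
  k3: at (x, y) = (-0.543583, 1.794262), (dx/dtau, dy/dtau) = (0.330840, 0.801101); Gamma_xxx = 0.000000, Gamma_xxy = 0.000000, Gamma_xyy = -0.303582, Gamma_yxx = 0.000000, Gamma_yxy = 0.511139, Gamma_yyy = 0.000000; k3 = (0.330840, 0.801101, 0.194828, -0.270941)
  k4: at (x, y) = (-0.502423, 1.894313), (dx/dtau, dy/dtau) = (0.355192, 0.767478); Gamma_xxx = 0.000000, Gamma_xxy = 0.000000, Gamma_xyy = -0.309969, Gamma_yxx = 0.000000, Gamma_yxy = 0.500606, Gamma_yyy = 0.000000; k4 = (0.355192, 0.767478, 0.182579, -0.272933)
  Y <- Y + (h/6)(k1 + 2k2 + 2k3 + k4): x = -0.5023, y = 1.8944, dx/dtau = 0.3552, dy/dtau = 0.7674


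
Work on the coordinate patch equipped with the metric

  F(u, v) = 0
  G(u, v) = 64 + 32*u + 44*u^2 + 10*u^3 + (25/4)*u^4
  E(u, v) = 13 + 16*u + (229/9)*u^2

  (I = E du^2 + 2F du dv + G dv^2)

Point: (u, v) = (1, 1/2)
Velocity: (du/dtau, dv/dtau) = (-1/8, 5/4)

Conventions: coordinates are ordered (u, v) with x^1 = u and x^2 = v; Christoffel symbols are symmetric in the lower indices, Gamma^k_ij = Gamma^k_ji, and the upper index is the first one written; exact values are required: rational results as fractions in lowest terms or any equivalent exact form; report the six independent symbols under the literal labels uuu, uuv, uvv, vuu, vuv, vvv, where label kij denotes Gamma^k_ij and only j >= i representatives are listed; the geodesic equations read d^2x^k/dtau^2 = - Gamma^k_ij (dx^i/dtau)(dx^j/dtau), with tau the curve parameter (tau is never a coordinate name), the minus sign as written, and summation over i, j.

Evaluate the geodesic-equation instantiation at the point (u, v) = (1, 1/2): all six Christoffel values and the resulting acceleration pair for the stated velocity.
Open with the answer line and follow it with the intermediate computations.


Answer: Gamma_uuu = 43/70, Gamma_uuv = 0, Gamma_uvv = -45/28, Gamma_vuu = 0, Gamma_vuv = 14/25, Gamma_vvv = 0; accelerations (d^2u/dtau^2, d^2v/dtau^2) = (1601/640, 7/40)

E = 490/9, F = 0, G = 625/4 at the point
E_u = 602/9, E_v = 0, F_u = 0, F_v = 0, G_u = 175, G_v = 0
EG - F^2 = 153125/18;  g^inv = (18/153125) * [[625/4, 0], [0, 490/9]]
first-kind symbols [ij,l] = (1/2)(d_i g_jl + d_j g_il - d_l g_ij): [uu,u] = E_u/2 = 301/9, [uu,v] = F_u - E_v/2 = 0, [uv,u] = E_v/2 = 0, [uv,v] = G_u/2 = 175/2, [vv,u] = F_v - G_u/2 = -175/2, [vv,v] = G_v/2 = 0
Gamma^u_ij = (G*[ij,u] - F*[ij,v])/(EG - F^2), Gamma^v_ij = (E*[ij,v] - F*[ij,u])/(EG - F^2)
Gamma_uuu = 43/70, Gamma_uuv = 0, Gamma_uvv = -45/28, Gamma_vuu = 0, Gamma_vuv = 14/25, Gamma_vvv = 0
d^2u/dtau^2 = -(Gamma_uuu*(-1/8)^2 + 2*Gamma_uuv*(-1/8)*(5/4) + Gamma_uvv*(5/4)^2) = 1601/640
d^2v/dtau^2 = -(Gamma_vuu*(-1/8)^2 + 2*Gamma_vuv*(-1/8)*(5/4) + Gamma_vvv*(5/4)^2) = 7/40


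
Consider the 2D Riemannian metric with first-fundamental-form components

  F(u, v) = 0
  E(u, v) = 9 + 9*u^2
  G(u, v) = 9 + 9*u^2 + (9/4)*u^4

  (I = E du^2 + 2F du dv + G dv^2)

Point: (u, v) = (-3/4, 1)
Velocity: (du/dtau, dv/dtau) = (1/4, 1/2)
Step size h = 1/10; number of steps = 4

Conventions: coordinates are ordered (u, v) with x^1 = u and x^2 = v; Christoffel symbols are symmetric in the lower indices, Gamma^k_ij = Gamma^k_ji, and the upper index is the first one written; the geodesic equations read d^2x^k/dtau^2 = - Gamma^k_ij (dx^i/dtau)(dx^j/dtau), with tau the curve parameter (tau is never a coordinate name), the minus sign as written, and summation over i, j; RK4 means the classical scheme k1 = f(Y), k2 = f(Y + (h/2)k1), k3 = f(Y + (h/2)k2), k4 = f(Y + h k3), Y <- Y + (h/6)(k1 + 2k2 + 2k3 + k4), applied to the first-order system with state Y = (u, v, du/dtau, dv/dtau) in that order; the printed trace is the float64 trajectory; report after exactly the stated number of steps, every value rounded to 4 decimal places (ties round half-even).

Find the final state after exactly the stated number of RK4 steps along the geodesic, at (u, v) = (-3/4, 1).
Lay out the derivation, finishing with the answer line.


f(Y) = (du/dtau, dv/dtau, -Gamma^u_ij Y'^i Y'^j, -Gamma^v_ij Y'^i Y'^j) with the Gammas evaluated at the stage position; h = 0.100000; intermediate values shown to 6 dp
step 0: u = -0.7500, v = 1.0000, du/dtau = 0.2500, dv/dtau = 0.5000
step 1:
  k1: at (u, v) = (-0.750000, 1.000000), (du/dtau, dv/dtau) = (0.250000, 0.500000); Gamma_uuu = -0.480000, Gamma_uuv = 0.000000, Gamma_uvv = 0.615000, Gamma_vuu = 0.000000, Gamma_vuv = -0.585366, Gamma_vvv = 0.000000; k1 = (0.250000, 0.500000, -0.123750, 0.146341)
  k2: at (u, v) = (-0.737500, 1.025000), (du/dtau, dv/dtau) = (0.243812, 0.507317); Gamma_uuu = -0.477684, Gamma_uuv = 0.000000, Gamma_uvv = 0.607592, Gamma_vuu = 0.000000, Gamma_vuv = -0.579817, Gamma_vvv = 0.000000; k2 = (0.243812, 0.507317, -0.127981, 0.143435)
  k3: at (u, v) = (-0.737809, 1.025366), (du/dtau, dv/dtau) = (0.243601, 0.507172); Gamma_uuu = -0.477744, Gamma_uuv = 0.000000, Gamma_uvv = 0.607776, Gamma_vuu = 0.000000, Gamma_vuv = -0.579956, Gamma_vvv = 0.000000; k3 = (0.243601, 0.507172, -0.127984, 0.143304)
  k4: at (u, v) = (-0.725640, 1.050717), (du/dtau, dv/dtau) = (0.237202, 0.514330); Gamma_uuu = -0.475345, Gamma_uuv = 0.000000, Gamma_uvv = 0.600493, Gamma_vuu = 0.000000, Gamma_vuv = -0.574411, Gamma_vvv = 0.000000; k4 = (0.237202, 0.514330, -0.132107, 0.140156)
  Y <- Y + (h/6)(k1 + 2k2 + 2k3 + k4): u = -0.7256, v = 1.0507, du/dtau = 0.2372, dv/dtau = 0.5143
step 2:
  k1: at (u, v) = (-0.725633, 1.050722), (du/dtau, dv/dtau) = (0.237204, 0.514333); Gamma_uuu = -0.475344, Gamma_uuv = 0.000000, Gamma_uvv = 0.600488, Gamma_vuu = 0.000000, Gamma_vuv = -0.574408, Gamma_vvv = 0.000000; k1 = (0.237204, 0.514333, -0.132107, 0.140157)
  k2: at (u, v) = (-0.713773, 1.076438), (du/dtau, dv/dtau) = (0.230598, 0.521341); Gamma_uuu = -0.472863, Gamma_uuv = 0.000000, Gamma_uvv = 0.593318, Gamma_vuu = 0.000000, Gamma_vuv = -0.568863, Gamma_vvv = 0.000000; k2 = (0.230598, 0.521341, -0.136117, 0.136778)
  k3: at (u, v) = (-0.714103, 1.076789), (du/dtau, dv/dtau) = (0.230398, 0.521172); Gamma_uuu = -0.472934, Gamma_uuv = 0.000000, Gamma_uvv = 0.593518, Gamma_vuu = 0.000000, Gamma_vuv = -0.569019, Gamma_vvv = 0.000000; k3 = (0.230398, 0.521172, -0.136107, 0.136652)
  k4: at (u, v) = (-0.702593, 1.102839), (du/dtau, dv/dtau) = (0.223593, 0.527998); Gamma_uuu = -0.470391, Gamma_uuv = 0.000000, Gamma_uvv = 0.586492, Gamma_vuu = 0.000000, Gamma_vuv = -0.563509, Gamma_vvv = 0.000000; k4 = (0.223593, 0.527998, -0.139987, 0.133052)
  Y <- Y + (h/6)(k1 + 2k2 + 2k3 + k4): u = -0.7026, v = 1.1028, du/dtau = 0.2236, dv/dtau = 0.5280
step 3:
  k1: at (u, v) = (-0.702586, 1.102844), (du/dtau, dv/dtau) = (0.223595, 0.528001); Gamma_uuu = -0.470389, Gamma_uuv = 0.000000, Gamma_uvv = 0.586488, Gamma_vuu = 0.000000, Gamma_vuv = -0.563505, Gamma_vvv = 0.000000; k1 = (0.223595, 0.528001, -0.139987, 0.133053)
  k2: at (u, v) = (-0.691407, 1.129244), (du/dtau, dv/dtau) = (0.216595, 0.534653); Gamma_uuu = -0.467785, Gamma_uuv = 0.000000, Gamma_uvv = 0.579596, Gamma_vuu = 0.000000, Gamma_vuv = -0.558026, Gamma_vvv = 0.000000; k2 = (0.216595, 0.534653, -0.143735, 0.129243)
  k3: at (u, v) = (-0.691757, 1.129577), (du/dtau, dv/dtau) = (0.216408, 0.534463); Gamma_uuu = -0.467869, Gamma_uuv = 0.000000, Gamma_uvv = 0.579813, Gamma_vuu = 0.000000, Gamma_vuv = -0.558200, Gamma_vvv = 0.000000; k3 = (0.216408, 0.534463, -0.143712, 0.129125)
  k4: at (u, v) = (-0.680946, 1.156291), (du/dtau, dv/dtau) = (0.209223, 0.540913); Gamma_uuu = -0.465226, Gamma_uuv = 0.000000, Gamma_uvv = 0.573086, Gamma_vuu = 0.000000, Gamma_vuv = -0.552786, Gamma_vvv = 0.000000; k4 = (0.209223, 0.540913, -0.147313, 0.125119)
  Y <- Y + (h/6)(k1 + 2k2 + 2k3 + k4): u = -0.6809, v = 1.1563, du/dtau = 0.2092, dv/dtau = 0.5409
step 4:
  k1: at (u, v) = (-0.680939, 1.156297), (du/dtau, dv/dtau) = (0.209225, 0.540916); Gamma_uuu = -0.465225, Gamma_uuv = 0.000000, Gamma_uvv = 0.573082, Gamma_vuu = 0.000000, Gamma_vuv = -0.552783, Gamma_vvv = 0.000000; k1 = (0.209225, 0.540916, -0.147313, 0.125120)
  k2: at (u, v) = (-0.670478, 1.183343), (du/dtau, dv/dtau) = (0.201859, 0.547172); Gamma_uuu = -0.462545, Gamma_uuv = 0.000000, Gamma_uvv = 0.566512, Gamma_vuu = 0.000000, Gamma_vuv = -0.547432, Gamma_vvv = 0.000000; k2 = (0.201859, 0.547172, -0.150765, 0.120929)
  k3: at (u, v) = (-0.670846, 1.183655), (du/dtau, dv/dtau) = (0.201686, 0.546962); Gamma_uuu = -0.462642, Gamma_uuv = 0.000000, Gamma_uvv = 0.566744, Gamma_vuu = 0.000000, Gamma_vuv = -0.547622, Gamma_vvv = 0.000000; k3 = (0.201686, 0.546962, -0.150732, 0.120822)
  k4: at (u, v) = (-0.660771, 1.210993), (du/dtau, dv/dtau) = (0.194151, 0.552998); Gamma_uuu = -0.459949, Gamma_uuv = 0.000000, Gamma_uvv = 0.560360, Gamma_vuu = 0.000000, Gamma_vuv = -0.542367, Gamma_vvv = 0.000000; k4 = (0.194151, 0.552998, -0.154024, 0.116463)
  Y <- Y + (h/6)(k1 + 2k2 + 2k3 + k4): u = -0.6608, v = 1.2110, du/dtau = 0.1942, dv/dtau = 0.5530

Answer: u = -0.6608, v = 1.2110, du/dtau = 0.1942, dv/dtau = 0.5530


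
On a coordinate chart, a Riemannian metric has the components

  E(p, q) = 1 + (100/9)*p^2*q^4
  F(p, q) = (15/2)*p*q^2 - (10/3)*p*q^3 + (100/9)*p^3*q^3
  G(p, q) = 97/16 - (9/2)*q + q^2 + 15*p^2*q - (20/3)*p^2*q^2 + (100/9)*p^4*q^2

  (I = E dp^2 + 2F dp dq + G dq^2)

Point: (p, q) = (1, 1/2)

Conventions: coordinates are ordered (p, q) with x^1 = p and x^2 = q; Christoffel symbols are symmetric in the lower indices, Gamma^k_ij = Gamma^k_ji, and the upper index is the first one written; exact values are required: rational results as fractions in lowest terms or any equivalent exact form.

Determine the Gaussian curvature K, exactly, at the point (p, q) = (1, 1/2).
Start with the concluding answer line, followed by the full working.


Answer: K = -3456/67375

E = 61/36, F = 205/72, G = 1825/144, EG - F^2 = 1925/144 at the point
E_p = 25/18, E_q = 50/9, F_p = 45/8, F_q = 40/3, G_p = 205/9, G_q = 287/18
E_qq = 100/3, F_pq = 30, G_pp = 45
The intrinsic route: Brioschi's K = (det M1 - det M2)/(EG - F^2)^2.
M1 = [[-E_qq/2 + F_pq - G_pp/2, E_p/2, F_p - E_q/2], [F_q - G_p/2, E, F], [G_q/2, F, G]] = [[-55/6, 25/36, 205/72], [35/18, 61/36, 205/72], [287/36, 205/72, 1825/144]]; det M1 = -47495/324
M2 = [[0, E_q/2, G_p/2], [E_q/2, E, F], [G_p/2, F, G]] = [[0, 25/9, 205/18], [25/9, 61/36, 205/72], [205/18, 205/72, 1825/144]]; det M2 = -44525/324
det M1 - det M2 = -55/6; K = -55/6 / (1925/144)^2 = -3456/67375


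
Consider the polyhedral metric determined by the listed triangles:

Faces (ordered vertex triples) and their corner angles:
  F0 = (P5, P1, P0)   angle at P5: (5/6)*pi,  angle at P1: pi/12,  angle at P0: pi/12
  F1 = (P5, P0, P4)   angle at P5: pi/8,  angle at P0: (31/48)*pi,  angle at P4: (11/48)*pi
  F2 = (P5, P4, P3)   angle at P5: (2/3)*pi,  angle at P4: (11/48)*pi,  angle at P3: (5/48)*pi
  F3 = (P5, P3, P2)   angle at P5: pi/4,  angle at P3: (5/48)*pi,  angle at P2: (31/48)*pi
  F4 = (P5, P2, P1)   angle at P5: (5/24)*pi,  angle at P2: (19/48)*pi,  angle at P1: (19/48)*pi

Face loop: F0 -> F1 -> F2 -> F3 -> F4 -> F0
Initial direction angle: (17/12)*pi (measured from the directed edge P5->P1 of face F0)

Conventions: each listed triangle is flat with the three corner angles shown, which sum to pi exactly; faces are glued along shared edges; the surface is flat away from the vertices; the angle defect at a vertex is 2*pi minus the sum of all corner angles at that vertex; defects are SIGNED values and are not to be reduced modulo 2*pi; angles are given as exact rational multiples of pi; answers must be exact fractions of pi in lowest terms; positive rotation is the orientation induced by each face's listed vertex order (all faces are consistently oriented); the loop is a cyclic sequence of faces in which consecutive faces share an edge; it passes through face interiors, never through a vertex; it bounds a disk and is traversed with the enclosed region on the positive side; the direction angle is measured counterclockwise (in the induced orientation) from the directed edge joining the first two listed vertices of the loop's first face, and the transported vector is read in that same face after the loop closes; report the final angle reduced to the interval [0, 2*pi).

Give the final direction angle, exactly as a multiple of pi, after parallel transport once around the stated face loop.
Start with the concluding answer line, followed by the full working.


Answer: final direction angle = (4/3)*pi

enclosed vertex P5: corner angles sum to (25/12)*pi, defect = 2*pi - (25/12)*pi = -pi/12
by Gauss-Bonnet the loop rotates the vector by the enclosed defect sum (positive orientation, mod 2*pi)
final angle = (17/12)*pi - pi/12 = (4/3)*pi (mod 2*pi)


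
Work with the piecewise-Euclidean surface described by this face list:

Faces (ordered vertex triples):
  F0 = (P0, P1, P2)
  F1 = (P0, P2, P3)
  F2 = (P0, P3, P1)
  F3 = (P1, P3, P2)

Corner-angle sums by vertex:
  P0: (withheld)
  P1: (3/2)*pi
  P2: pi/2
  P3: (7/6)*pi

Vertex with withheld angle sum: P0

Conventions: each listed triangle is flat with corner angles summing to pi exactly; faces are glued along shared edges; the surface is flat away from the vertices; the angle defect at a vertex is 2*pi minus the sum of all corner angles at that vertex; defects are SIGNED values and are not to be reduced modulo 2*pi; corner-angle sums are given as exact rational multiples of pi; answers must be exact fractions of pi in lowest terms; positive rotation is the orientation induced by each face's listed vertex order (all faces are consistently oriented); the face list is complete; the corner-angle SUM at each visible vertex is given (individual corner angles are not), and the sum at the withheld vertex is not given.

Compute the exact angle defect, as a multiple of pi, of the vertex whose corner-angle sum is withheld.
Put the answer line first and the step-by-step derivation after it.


Answer: defect(P0) = (7/6)*pi

V = 4, E = 6, F = 4; chi = V - E + F = 2
Gauss-Bonnet: total defect = 2*pi*chi = 4*pi; visible defects sum to (17/6)*pi


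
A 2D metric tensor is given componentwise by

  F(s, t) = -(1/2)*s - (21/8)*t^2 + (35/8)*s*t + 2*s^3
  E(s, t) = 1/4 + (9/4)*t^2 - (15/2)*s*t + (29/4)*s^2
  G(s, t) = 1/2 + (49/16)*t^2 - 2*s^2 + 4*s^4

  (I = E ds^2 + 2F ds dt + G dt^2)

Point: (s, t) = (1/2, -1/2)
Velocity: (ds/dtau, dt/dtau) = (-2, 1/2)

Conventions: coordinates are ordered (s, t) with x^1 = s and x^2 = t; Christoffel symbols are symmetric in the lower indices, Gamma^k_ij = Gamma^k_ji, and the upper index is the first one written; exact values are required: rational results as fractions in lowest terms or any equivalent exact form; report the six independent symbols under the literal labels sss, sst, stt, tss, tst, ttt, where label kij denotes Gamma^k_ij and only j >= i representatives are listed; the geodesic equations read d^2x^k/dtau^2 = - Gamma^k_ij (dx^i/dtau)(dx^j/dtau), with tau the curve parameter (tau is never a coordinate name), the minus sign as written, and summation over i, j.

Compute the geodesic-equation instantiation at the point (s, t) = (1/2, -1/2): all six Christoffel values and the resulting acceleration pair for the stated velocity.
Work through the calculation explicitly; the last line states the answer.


E = 9/2, F = -7/4, G = 65/64 at the point
E_s = 11, E_t = -6, F_s = -19/16, F_t = 77/16, G_s = 0, G_t = -49/16
EG - F^2 = 193/128;  g^inv = (128/193) * [[65/64, 7/4], [7/4, 9/2]]
first-kind symbols [ij,l] = (1/2)(d_i g_jl + d_j g_il - d_l g_ij): [ss,s] = E_s/2 = 11/2, [ss,t] = F_s - E_t/2 = 29/16, [st,s] = E_t/2 = -3, [st,t] = G_s/2 = 0, [tt,s] = F_t - G_s/2 = 77/16, [tt,t] = G_t/2 = -49/32
Gamma^s_ij = (G*[ij,s] - F*[ij,t])/(EG - F^2), Gamma^t_ij = (E*[ij,t] - F*[ij,s])/(EG - F^2)
Gamma_sss = 1121/193, Gamma_sst = -390/193, Gamma_stt = 2261/1544, Gamma_tss = 2276/193, Gamma_tst = -672/193, Gamma_ttt = 196/193
d^2s/dtau^2 = -(Gamma_sss*(-2)^2 + 2*Gamma_sst*(-2)*(1/2) + Gamma_stt*(1/2)^2) = -170709/6176
d^2t/dtau^2 = -(Gamma_tss*(-2)^2 + 2*Gamma_tst*(-2)*(1/2) + Gamma_ttt*(1/2)^2) = -10497/193

Answer: Gamma_sss = 1121/193, Gamma_sst = -390/193, Gamma_stt = 2261/1544, Gamma_tss = 2276/193, Gamma_tst = -672/193, Gamma_ttt = 196/193; accelerations (d^2s/dtau^2, d^2t/dtau^2) = (-170709/6176, -10497/193)


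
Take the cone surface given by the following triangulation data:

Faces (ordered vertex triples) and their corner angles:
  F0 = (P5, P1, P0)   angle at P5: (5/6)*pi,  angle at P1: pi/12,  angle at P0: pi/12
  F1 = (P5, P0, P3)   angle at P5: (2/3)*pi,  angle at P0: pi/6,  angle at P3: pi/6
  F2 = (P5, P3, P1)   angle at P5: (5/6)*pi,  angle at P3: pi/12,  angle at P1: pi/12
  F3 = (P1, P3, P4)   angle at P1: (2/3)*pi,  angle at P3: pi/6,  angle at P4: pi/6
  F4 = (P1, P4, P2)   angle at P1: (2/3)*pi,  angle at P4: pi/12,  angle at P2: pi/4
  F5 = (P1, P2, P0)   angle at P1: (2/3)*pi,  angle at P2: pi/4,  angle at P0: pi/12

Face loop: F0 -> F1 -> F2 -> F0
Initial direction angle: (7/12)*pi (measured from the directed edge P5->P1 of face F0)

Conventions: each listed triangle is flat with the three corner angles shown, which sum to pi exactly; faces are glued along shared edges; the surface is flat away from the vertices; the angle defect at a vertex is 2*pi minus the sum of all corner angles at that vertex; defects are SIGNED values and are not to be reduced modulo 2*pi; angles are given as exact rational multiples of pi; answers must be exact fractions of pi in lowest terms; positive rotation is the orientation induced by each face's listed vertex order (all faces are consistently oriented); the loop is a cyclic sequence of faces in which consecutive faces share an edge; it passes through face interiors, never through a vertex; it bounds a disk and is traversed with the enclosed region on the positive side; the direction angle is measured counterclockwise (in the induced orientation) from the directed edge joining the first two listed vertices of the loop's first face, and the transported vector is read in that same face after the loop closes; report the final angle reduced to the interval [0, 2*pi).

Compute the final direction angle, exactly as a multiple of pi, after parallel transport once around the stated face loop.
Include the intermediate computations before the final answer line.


enclosed vertex P5: corner angles sum to (7/3)*pi, defect = 2*pi - (7/3)*pi = -pi/3
adding the enclosed defects to the starting angle (mod 2*pi, induced orientation) gives the holonomy
final angle = (7/12)*pi - pi/3 = pi/4 (mod 2*pi)

Answer: final direction angle = pi/4


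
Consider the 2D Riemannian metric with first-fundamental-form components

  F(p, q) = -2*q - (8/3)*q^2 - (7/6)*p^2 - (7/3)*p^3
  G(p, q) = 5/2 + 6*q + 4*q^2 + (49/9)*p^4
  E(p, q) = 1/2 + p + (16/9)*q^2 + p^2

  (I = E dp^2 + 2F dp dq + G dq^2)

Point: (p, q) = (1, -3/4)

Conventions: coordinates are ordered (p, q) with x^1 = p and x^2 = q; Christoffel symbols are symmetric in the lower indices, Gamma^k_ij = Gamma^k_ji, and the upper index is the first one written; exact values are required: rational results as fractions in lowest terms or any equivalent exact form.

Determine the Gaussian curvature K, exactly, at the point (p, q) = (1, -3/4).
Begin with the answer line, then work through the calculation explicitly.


Answer: K = -591152/305809

E = 7/2, F = -7/2, G = 205/36, EG - F^2 = 553/72 at the point
E_p = 3, E_q = -8/3, F_p = -28/3, F_q = 2, G_p = 196/9, G_q = 0
E_qq = 32/9, F_pq = 0, G_pp = 196/3
By Brioschi, K is (det M1 - det M2) divided by (EG - F^2) squared.
M1 = [[-E_qq/2 + F_pq - G_pp/2, E_p/2, F_p - E_q/2], [F_q - G_p/2, E, F], [G_q/2, F, G]] = [[-310/9, 3/2, -8], [-80/9, 7/2, -7/2], [0, -7/2, 205/36]]; det M1 = -141755/324
M2 = [[0, E_q/2, G_p/2], [E_q/2, E, F], [G_p/2, F, G]] = [[0, -4/3, 98/9], [-4/3, 7/2, -7/2], [98/9, -7/2, 205/36]]; det M2 = -8734/27
det M1 - det M2 = -36947/324; K = -36947/324 / (553/72)^2 = -591152/305809
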